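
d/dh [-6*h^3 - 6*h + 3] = -18*h^2 - 6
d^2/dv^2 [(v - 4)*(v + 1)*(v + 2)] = 6*v - 2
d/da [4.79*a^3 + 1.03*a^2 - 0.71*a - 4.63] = 14.37*a^2 + 2.06*a - 0.71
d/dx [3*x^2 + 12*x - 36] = 6*x + 12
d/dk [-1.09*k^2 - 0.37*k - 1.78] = -2.18*k - 0.37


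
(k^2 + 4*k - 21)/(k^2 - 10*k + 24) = (k^2 + 4*k - 21)/(k^2 - 10*k + 24)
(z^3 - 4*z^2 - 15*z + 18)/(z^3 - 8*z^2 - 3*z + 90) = (z - 1)/(z - 5)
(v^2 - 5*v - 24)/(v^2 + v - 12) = (v^2 - 5*v - 24)/(v^2 + v - 12)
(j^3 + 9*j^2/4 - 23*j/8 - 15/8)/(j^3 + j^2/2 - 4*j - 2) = (4*j^2 + 7*j - 15)/(4*(j^2 - 4))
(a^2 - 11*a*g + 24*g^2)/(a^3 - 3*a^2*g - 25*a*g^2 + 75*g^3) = (a - 8*g)/(a^2 - 25*g^2)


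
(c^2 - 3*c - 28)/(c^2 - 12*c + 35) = (c + 4)/(c - 5)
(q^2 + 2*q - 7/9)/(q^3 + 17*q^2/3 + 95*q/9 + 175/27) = 3*(3*q - 1)/(9*q^2 + 30*q + 25)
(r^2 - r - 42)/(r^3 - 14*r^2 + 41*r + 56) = (r + 6)/(r^2 - 7*r - 8)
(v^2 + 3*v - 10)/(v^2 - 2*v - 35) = (v - 2)/(v - 7)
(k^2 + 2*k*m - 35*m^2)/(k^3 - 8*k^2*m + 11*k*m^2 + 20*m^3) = (k + 7*m)/(k^2 - 3*k*m - 4*m^2)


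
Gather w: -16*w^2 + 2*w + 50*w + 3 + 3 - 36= -16*w^2 + 52*w - 30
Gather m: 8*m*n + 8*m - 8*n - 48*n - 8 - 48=m*(8*n + 8) - 56*n - 56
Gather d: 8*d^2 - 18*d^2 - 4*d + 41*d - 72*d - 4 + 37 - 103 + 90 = -10*d^2 - 35*d + 20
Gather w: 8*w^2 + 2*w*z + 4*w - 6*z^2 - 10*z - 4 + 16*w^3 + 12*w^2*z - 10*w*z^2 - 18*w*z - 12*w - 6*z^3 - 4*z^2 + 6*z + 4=16*w^3 + w^2*(12*z + 8) + w*(-10*z^2 - 16*z - 8) - 6*z^3 - 10*z^2 - 4*z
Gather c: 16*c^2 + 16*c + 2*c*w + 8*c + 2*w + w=16*c^2 + c*(2*w + 24) + 3*w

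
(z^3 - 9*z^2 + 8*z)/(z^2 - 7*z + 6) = z*(z - 8)/(z - 6)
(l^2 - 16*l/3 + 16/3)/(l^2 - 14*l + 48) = (3*l^2 - 16*l + 16)/(3*(l^2 - 14*l + 48))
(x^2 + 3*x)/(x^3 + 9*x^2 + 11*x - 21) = x/(x^2 + 6*x - 7)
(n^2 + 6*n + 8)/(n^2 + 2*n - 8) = (n + 2)/(n - 2)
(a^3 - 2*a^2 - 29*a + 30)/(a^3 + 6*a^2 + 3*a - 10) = (a - 6)/(a + 2)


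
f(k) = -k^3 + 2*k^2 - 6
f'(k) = -3*k^2 + 4*k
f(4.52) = -57.48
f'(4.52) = -43.21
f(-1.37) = 0.33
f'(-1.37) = -11.11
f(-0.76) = -4.41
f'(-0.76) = -4.77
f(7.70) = -343.95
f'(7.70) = -147.07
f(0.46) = -5.67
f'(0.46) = 1.21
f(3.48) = -23.92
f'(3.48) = -22.41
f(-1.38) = 0.44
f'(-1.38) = -11.23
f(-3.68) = 70.92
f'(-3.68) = -55.35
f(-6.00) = 282.00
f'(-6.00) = -132.00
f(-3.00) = 39.00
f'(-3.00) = -39.00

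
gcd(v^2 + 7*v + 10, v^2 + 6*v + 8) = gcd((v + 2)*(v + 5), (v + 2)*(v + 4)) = v + 2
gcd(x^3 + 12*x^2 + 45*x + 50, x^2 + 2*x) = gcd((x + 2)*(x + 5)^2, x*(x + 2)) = x + 2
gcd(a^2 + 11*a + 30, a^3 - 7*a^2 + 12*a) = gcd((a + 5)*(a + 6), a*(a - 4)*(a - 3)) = 1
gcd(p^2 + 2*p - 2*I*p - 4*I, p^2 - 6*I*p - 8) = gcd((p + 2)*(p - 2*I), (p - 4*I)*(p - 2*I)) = p - 2*I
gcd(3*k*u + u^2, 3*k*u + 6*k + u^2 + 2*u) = 3*k + u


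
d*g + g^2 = g*(d + g)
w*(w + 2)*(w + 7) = w^3 + 9*w^2 + 14*w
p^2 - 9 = (p - 3)*(p + 3)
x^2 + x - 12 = (x - 3)*(x + 4)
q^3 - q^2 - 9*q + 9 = (q - 3)*(q - 1)*(q + 3)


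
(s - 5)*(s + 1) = s^2 - 4*s - 5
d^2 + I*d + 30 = (d - 5*I)*(d + 6*I)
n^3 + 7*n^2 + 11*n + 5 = (n + 1)^2*(n + 5)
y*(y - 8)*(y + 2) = y^3 - 6*y^2 - 16*y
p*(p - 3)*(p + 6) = p^3 + 3*p^2 - 18*p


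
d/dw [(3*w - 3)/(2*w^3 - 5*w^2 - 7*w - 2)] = 3*(-4*w^3 + 11*w^2 - 10*w - 9)/(4*w^6 - 20*w^5 - 3*w^4 + 62*w^3 + 69*w^2 + 28*w + 4)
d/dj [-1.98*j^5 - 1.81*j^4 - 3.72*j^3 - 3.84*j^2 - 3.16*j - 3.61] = -9.9*j^4 - 7.24*j^3 - 11.16*j^2 - 7.68*j - 3.16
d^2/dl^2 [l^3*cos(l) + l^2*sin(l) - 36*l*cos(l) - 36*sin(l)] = -l^3*cos(l) - 7*l^2*sin(l) + 46*l*cos(l) + 110*sin(l)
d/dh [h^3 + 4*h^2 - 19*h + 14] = 3*h^2 + 8*h - 19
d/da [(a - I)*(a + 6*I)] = 2*a + 5*I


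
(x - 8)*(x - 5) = x^2 - 13*x + 40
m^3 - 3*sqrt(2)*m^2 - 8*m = m*(m - 4*sqrt(2))*(m + sqrt(2))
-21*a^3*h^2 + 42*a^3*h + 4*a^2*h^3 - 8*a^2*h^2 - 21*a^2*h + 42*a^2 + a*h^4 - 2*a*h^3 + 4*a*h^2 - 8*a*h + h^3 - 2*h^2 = (-3*a + h)*(7*a + h)*(h - 2)*(a*h + 1)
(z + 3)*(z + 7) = z^2 + 10*z + 21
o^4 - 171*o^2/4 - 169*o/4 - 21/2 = (o - 7)*(o + 1/2)^2*(o + 6)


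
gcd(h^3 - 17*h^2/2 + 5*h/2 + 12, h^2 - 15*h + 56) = h - 8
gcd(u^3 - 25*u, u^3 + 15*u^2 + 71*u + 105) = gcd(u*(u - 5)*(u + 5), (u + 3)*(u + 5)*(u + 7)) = u + 5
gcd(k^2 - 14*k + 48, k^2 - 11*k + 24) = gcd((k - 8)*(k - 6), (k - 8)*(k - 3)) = k - 8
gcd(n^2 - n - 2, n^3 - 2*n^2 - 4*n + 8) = n - 2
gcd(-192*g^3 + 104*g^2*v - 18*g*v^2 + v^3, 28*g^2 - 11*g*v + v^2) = -4*g + v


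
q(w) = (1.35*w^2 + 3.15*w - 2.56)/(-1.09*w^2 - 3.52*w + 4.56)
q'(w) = (2.18*w + 3.52)*(1.35*w^2 + 3.15*w - 2.56)/(-1.09*w^2 - 3.52*w + 4.56)^2 + (2.7*w + 3.15)/(-1.09*w^2 - 3.52*w + 4.56)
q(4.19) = -1.17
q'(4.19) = 0.01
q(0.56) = -0.17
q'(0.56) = 1.72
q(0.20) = -0.49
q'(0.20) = 0.46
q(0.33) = -0.42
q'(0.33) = 0.69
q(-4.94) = -3.19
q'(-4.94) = -2.78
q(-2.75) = -0.17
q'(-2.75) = -0.64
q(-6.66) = -1.79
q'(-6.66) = -0.24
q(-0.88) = -0.63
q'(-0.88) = -0.03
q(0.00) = -0.56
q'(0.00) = 0.26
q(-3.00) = 0.03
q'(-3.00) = -0.95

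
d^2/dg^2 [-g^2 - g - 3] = -2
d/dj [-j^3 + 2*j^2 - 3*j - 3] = -3*j^2 + 4*j - 3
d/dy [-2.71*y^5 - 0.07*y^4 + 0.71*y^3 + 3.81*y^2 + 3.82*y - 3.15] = -13.55*y^4 - 0.28*y^3 + 2.13*y^2 + 7.62*y + 3.82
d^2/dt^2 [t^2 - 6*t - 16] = 2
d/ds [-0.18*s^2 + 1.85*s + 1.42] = 1.85 - 0.36*s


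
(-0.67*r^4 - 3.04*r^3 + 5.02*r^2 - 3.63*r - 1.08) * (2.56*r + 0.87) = -1.7152*r^5 - 8.3653*r^4 + 10.2064*r^3 - 4.9254*r^2 - 5.9229*r - 0.9396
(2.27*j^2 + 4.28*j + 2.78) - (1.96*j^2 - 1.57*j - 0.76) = 0.31*j^2 + 5.85*j + 3.54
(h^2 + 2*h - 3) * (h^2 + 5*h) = h^4 + 7*h^3 + 7*h^2 - 15*h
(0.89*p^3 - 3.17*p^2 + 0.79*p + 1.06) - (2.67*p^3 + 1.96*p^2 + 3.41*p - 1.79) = -1.78*p^3 - 5.13*p^2 - 2.62*p + 2.85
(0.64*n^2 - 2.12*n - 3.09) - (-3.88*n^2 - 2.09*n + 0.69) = 4.52*n^2 - 0.0300000000000002*n - 3.78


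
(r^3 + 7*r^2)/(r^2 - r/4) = 4*r*(r + 7)/(4*r - 1)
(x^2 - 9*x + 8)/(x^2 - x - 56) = (x - 1)/(x + 7)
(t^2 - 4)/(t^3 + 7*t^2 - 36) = (t + 2)/(t^2 + 9*t + 18)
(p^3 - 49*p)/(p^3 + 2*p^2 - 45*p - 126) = p*(p + 7)/(p^2 + 9*p + 18)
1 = 1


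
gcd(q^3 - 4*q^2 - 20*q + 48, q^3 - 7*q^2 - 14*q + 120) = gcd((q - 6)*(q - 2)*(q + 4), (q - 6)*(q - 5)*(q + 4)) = q^2 - 2*q - 24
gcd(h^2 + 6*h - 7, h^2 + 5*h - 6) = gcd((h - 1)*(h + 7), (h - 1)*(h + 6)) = h - 1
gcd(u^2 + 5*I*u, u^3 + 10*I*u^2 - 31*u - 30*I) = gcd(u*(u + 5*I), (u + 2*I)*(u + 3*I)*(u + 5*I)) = u + 5*I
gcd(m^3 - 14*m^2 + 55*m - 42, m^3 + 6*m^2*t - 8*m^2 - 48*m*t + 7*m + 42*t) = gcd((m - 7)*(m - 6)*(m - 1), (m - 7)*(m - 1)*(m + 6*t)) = m^2 - 8*m + 7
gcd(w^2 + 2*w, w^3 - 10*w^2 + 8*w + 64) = w + 2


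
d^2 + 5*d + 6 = (d + 2)*(d + 3)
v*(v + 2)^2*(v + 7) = v^4 + 11*v^3 + 32*v^2 + 28*v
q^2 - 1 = (q - 1)*(q + 1)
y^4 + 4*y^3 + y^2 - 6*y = y*(y - 1)*(y + 2)*(y + 3)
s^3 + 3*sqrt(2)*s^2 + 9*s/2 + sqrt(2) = (s + sqrt(2)/2)^2*(s + 2*sqrt(2))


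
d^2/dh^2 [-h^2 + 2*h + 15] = -2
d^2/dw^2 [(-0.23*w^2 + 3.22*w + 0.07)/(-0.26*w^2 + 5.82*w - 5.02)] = (0.260728*w^3 - 1.82956800000001*w^2 + 25.852008*w - 181.12084)/(0.017576*w^6 - 1.180296*w^5 + 27.438528*w^4 - 242.714952*w^3 + 529.774656*w^2 - 439.998984*w + 126.506008)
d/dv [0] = 0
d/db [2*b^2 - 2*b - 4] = 4*b - 2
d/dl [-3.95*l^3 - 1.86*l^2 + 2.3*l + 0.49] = -11.85*l^2 - 3.72*l + 2.3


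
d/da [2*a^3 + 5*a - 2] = 6*a^2 + 5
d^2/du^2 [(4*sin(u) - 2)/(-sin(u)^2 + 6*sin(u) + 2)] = 4*(sin(u)^5 + 4*sin(u)^4 + 19*sin(u)^3 - 31*sin(u)^2 - 20*sin(u) + 62)/(sin(u)^2 - 6*sin(u) - 2)^3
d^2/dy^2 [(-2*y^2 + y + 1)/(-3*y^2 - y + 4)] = -30/(27*y^3 + 108*y^2 + 144*y + 64)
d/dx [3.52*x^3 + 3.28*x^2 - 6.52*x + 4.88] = 10.56*x^2 + 6.56*x - 6.52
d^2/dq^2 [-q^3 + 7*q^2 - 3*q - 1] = 14 - 6*q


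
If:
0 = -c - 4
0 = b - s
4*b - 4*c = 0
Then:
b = -4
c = -4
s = -4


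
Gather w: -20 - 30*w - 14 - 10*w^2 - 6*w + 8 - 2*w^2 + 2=-12*w^2 - 36*w - 24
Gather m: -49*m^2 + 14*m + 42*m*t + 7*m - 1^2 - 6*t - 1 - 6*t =-49*m^2 + m*(42*t + 21) - 12*t - 2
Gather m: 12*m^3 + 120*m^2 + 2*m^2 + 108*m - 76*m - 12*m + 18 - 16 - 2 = 12*m^3 + 122*m^2 + 20*m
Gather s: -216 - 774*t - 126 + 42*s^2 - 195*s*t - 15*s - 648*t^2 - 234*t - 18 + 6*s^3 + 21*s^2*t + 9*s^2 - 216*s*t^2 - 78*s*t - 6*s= 6*s^3 + s^2*(21*t + 51) + s*(-216*t^2 - 273*t - 21) - 648*t^2 - 1008*t - 360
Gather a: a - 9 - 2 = a - 11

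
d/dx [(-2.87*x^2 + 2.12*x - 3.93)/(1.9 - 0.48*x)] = (1.3776*x^2 - 10.906*x + 2.1416)/(0.2304*x^2 - 1.824*x + 3.61)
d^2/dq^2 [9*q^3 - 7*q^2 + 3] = 54*q - 14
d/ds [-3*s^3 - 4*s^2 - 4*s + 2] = -9*s^2 - 8*s - 4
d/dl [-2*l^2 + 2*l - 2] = 2 - 4*l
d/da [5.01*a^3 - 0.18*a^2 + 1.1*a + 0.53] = 15.03*a^2 - 0.36*a + 1.1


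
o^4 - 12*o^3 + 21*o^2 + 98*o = o*(o - 7)^2*(o + 2)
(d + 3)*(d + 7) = d^2 + 10*d + 21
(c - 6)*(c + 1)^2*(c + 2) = c^4 - 2*c^3 - 19*c^2 - 28*c - 12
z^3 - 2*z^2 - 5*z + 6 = (z - 3)*(z - 1)*(z + 2)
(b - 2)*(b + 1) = b^2 - b - 2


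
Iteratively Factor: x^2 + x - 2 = (x - 1)*(x + 2)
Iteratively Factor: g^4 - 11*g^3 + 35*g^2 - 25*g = (g - 5)*(g^3 - 6*g^2 + 5*g) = g*(g - 5)*(g^2 - 6*g + 5) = g*(g - 5)^2*(g - 1)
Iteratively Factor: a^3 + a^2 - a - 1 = (a + 1)*(a^2 - 1) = (a - 1)*(a + 1)*(a + 1)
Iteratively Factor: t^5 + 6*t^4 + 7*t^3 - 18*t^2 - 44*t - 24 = (t + 1)*(t^4 + 5*t^3 + 2*t^2 - 20*t - 24) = (t - 2)*(t + 1)*(t^3 + 7*t^2 + 16*t + 12) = (t - 2)*(t + 1)*(t + 2)*(t^2 + 5*t + 6) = (t - 2)*(t + 1)*(t + 2)*(t + 3)*(t + 2)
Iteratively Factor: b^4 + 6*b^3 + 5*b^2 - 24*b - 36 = (b + 3)*(b^3 + 3*b^2 - 4*b - 12) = (b - 2)*(b + 3)*(b^2 + 5*b + 6) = (b - 2)*(b + 3)^2*(b + 2)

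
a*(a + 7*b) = a^2 + 7*a*b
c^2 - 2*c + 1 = (c - 1)^2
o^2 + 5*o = o*(o + 5)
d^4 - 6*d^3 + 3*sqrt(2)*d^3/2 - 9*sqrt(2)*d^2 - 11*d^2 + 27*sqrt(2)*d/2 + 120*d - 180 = (d - 3)^2*(d - 5*sqrt(2)/2)*(d + 4*sqrt(2))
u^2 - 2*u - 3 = (u - 3)*(u + 1)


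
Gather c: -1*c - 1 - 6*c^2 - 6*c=-6*c^2 - 7*c - 1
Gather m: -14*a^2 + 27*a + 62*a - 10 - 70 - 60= -14*a^2 + 89*a - 140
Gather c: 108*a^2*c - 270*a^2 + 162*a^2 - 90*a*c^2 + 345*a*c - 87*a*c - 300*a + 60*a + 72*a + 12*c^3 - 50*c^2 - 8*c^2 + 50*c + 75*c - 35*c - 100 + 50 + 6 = -108*a^2 - 168*a + 12*c^3 + c^2*(-90*a - 58) + c*(108*a^2 + 258*a + 90) - 44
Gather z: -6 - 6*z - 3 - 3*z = -9*z - 9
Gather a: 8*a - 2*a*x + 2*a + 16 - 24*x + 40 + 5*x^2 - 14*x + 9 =a*(10 - 2*x) + 5*x^2 - 38*x + 65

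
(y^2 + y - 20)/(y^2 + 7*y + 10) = (y - 4)/(y + 2)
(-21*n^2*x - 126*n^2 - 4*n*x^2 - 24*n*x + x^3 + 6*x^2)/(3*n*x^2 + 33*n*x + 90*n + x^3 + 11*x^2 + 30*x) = (-7*n + x)/(x + 5)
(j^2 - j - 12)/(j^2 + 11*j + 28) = (j^2 - j - 12)/(j^2 + 11*j + 28)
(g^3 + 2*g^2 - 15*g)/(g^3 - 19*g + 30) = g/(g - 2)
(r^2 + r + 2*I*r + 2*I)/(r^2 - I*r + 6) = (r + 1)/(r - 3*I)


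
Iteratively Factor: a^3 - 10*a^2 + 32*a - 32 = (a - 4)*(a^2 - 6*a + 8) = (a - 4)*(a - 2)*(a - 4)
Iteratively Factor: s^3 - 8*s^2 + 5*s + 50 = (s - 5)*(s^2 - 3*s - 10) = (s - 5)^2*(s + 2)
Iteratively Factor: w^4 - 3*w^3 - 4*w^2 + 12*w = (w + 2)*(w^3 - 5*w^2 + 6*w) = (w - 3)*(w + 2)*(w^2 - 2*w) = (w - 3)*(w - 2)*(w + 2)*(w)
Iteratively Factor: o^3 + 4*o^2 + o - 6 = (o + 2)*(o^2 + 2*o - 3) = (o - 1)*(o + 2)*(o + 3)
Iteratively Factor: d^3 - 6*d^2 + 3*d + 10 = (d - 2)*(d^2 - 4*d - 5) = (d - 5)*(d - 2)*(d + 1)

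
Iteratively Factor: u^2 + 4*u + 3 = (u + 1)*(u + 3)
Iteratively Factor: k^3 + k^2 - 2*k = (k + 2)*(k^2 - k) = k*(k + 2)*(k - 1)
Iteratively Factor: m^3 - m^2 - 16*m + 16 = (m - 4)*(m^2 + 3*m - 4) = (m - 4)*(m - 1)*(m + 4)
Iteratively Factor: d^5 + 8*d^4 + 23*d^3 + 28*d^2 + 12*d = (d + 1)*(d^4 + 7*d^3 + 16*d^2 + 12*d) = (d + 1)*(d + 2)*(d^3 + 5*d^2 + 6*d) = d*(d + 1)*(d + 2)*(d^2 + 5*d + 6) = d*(d + 1)*(d + 2)^2*(d + 3)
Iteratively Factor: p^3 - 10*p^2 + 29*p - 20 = (p - 5)*(p^2 - 5*p + 4) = (p - 5)*(p - 4)*(p - 1)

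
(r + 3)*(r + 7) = r^2 + 10*r + 21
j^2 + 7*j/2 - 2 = (j - 1/2)*(j + 4)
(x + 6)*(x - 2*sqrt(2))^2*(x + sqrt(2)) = x^4 - 3*sqrt(2)*x^3 + 6*x^3 - 18*sqrt(2)*x^2 + 8*sqrt(2)*x + 48*sqrt(2)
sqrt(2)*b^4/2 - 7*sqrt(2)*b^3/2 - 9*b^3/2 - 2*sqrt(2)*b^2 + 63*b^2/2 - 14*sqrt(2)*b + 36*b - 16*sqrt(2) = (b - 8)*(b - 4*sqrt(2))*(b - sqrt(2)/2)*(sqrt(2)*b/2 + sqrt(2)/2)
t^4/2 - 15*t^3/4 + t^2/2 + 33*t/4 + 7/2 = (t/2 + 1/4)*(t - 7)*(t - 2)*(t + 1)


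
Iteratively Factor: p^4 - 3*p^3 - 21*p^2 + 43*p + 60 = (p + 4)*(p^3 - 7*p^2 + 7*p + 15) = (p - 5)*(p + 4)*(p^2 - 2*p - 3) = (p - 5)*(p - 3)*(p + 4)*(p + 1)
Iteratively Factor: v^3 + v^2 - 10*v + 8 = (v - 1)*(v^2 + 2*v - 8) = (v - 1)*(v + 4)*(v - 2)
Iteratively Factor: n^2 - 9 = (n + 3)*(n - 3)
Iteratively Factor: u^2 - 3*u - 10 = (u + 2)*(u - 5)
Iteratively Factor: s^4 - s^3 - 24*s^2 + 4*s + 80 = (s + 4)*(s^3 - 5*s^2 - 4*s + 20) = (s + 2)*(s + 4)*(s^2 - 7*s + 10) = (s - 5)*(s + 2)*(s + 4)*(s - 2)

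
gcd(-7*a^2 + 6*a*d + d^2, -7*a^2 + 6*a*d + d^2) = 7*a^2 - 6*a*d - d^2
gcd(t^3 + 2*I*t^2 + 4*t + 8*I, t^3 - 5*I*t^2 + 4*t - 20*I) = t^2 + 4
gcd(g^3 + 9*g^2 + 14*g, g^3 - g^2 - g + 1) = 1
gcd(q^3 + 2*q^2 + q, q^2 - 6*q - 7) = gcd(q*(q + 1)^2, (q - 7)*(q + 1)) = q + 1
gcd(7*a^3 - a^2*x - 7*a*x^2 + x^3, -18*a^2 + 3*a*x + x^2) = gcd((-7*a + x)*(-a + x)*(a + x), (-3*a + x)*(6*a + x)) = 1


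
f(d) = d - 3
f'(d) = 1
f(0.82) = -2.18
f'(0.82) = 1.00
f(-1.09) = -4.09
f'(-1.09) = 1.00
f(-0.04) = -3.04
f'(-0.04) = 1.00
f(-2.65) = -5.65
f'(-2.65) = 1.00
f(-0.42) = -3.42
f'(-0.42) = 1.00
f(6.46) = 3.46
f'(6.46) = 1.00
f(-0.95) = -3.95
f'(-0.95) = 1.00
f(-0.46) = -3.46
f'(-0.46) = 1.00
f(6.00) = 3.00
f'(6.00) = 1.00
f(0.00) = -3.00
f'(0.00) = 1.00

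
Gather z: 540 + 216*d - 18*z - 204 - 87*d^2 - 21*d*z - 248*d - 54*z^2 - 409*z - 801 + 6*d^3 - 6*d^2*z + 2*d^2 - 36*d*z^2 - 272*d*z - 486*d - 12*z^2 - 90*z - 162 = 6*d^3 - 85*d^2 - 518*d + z^2*(-36*d - 66) + z*(-6*d^2 - 293*d - 517) - 627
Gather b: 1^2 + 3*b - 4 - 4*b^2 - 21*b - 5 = -4*b^2 - 18*b - 8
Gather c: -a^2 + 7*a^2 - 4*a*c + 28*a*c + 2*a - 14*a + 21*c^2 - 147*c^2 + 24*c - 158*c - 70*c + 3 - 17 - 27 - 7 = 6*a^2 - 12*a - 126*c^2 + c*(24*a - 204) - 48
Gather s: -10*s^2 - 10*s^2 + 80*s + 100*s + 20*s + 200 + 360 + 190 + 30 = -20*s^2 + 200*s + 780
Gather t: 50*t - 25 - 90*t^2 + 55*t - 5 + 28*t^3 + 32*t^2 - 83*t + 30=28*t^3 - 58*t^2 + 22*t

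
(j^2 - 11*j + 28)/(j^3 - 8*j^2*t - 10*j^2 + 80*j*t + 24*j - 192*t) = (7 - j)/(-j^2 + 8*j*t + 6*j - 48*t)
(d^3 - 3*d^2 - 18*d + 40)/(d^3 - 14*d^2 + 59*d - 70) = (d + 4)/(d - 7)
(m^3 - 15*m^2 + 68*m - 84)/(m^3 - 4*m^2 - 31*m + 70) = (m - 6)/(m + 5)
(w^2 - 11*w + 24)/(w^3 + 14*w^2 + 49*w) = (w^2 - 11*w + 24)/(w*(w^2 + 14*w + 49))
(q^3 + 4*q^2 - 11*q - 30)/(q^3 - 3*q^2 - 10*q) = (q^2 + 2*q - 15)/(q*(q - 5))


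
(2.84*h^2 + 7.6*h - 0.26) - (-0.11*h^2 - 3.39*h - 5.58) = 2.95*h^2 + 10.99*h + 5.32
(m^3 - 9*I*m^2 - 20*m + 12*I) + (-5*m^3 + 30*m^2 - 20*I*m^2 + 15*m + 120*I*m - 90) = -4*m^3 + 30*m^2 - 29*I*m^2 - 5*m + 120*I*m - 90 + 12*I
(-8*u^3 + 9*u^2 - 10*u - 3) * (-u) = 8*u^4 - 9*u^3 + 10*u^2 + 3*u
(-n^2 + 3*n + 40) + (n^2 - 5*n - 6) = 34 - 2*n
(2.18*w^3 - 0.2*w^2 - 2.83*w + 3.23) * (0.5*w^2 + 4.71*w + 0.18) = 1.09*w^5 + 10.1678*w^4 - 1.9646*w^3 - 11.7503*w^2 + 14.7039*w + 0.5814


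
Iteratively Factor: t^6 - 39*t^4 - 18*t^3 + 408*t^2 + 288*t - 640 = (t + 4)*(t^5 - 4*t^4 - 23*t^3 + 74*t^2 + 112*t - 160) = (t + 2)*(t + 4)*(t^4 - 6*t^3 - 11*t^2 + 96*t - 80) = (t - 1)*(t + 2)*(t + 4)*(t^3 - 5*t^2 - 16*t + 80) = (t - 1)*(t + 2)*(t + 4)^2*(t^2 - 9*t + 20) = (t - 4)*(t - 1)*(t + 2)*(t + 4)^2*(t - 5)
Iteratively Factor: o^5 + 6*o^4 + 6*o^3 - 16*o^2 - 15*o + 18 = (o + 2)*(o^4 + 4*o^3 - 2*o^2 - 12*o + 9) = (o + 2)*(o + 3)*(o^3 + o^2 - 5*o + 3) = (o - 1)*(o + 2)*(o + 3)*(o^2 + 2*o - 3) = (o - 1)*(o + 2)*(o + 3)^2*(o - 1)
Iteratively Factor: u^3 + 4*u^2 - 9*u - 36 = (u + 3)*(u^2 + u - 12) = (u - 3)*(u + 3)*(u + 4)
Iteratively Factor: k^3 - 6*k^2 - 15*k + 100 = (k - 5)*(k^2 - k - 20) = (k - 5)*(k + 4)*(k - 5)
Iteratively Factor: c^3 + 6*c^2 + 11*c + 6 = (c + 1)*(c^2 + 5*c + 6) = (c + 1)*(c + 2)*(c + 3)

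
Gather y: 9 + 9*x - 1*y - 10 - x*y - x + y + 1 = -x*y + 8*x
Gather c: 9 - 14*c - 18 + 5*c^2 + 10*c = 5*c^2 - 4*c - 9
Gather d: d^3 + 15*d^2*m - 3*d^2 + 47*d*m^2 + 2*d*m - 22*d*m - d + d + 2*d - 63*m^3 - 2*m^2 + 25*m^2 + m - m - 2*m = d^3 + d^2*(15*m - 3) + d*(47*m^2 - 20*m + 2) - 63*m^3 + 23*m^2 - 2*m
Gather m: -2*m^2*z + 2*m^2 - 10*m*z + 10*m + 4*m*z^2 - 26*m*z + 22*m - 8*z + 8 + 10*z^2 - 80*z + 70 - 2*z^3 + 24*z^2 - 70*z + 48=m^2*(2 - 2*z) + m*(4*z^2 - 36*z + 32) - 2*z^3 + 34*z^2 - 158*z + 126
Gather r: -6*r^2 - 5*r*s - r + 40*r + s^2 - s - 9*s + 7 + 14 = -6*r^2 + r*(39 - 5*s) + s^2 - 10*s + 21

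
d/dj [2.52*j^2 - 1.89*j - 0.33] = 5.04*j - 1.89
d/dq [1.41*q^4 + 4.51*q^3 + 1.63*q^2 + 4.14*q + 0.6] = 5.64*q^3 + 13.53*q^2 + 3.26*q + 4.14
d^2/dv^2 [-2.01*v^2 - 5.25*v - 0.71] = -4.02000000000000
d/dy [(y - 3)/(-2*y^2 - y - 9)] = (-2*y^2 - y + (y - 3)*(4*y + 1) - 9)/(2*y^2 + y + 9)^2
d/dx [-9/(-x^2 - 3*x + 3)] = 9*(-2*x - 3)/(x^2 + 3*x - 3)^2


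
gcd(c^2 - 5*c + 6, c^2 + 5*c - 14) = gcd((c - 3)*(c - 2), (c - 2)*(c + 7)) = c - 2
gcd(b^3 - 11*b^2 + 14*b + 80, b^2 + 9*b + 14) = b + 2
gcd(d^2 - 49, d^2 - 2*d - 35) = d - 7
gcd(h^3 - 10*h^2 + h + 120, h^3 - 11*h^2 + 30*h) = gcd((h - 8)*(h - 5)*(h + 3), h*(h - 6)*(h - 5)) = h - 5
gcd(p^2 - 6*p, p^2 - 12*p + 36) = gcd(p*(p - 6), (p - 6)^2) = p - 6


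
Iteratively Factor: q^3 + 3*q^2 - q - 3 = (q - 1)*(q^2 + 4*q + 3) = (q - 1)*(q + 3)*(q + 1)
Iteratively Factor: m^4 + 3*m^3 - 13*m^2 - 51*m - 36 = (m + 1)*(m^3 + 2*m^2 - 15*m - 36) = (m - 4)*(m + 1)*(m^2 + 6*m + 9) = (m - 4)*(m + 1)*(m + 3)*(m + 3)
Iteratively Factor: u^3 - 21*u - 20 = (u + 4)*(u^2 - 4*u - 5) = (u + 1)*(u + 4)*(u - 5)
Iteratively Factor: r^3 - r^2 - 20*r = (r + 4)*(r^2 - 5*r) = (r - 5)*(r + 4)*(r)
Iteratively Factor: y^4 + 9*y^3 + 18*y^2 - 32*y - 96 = (y + 4)*(y^3 + 5*y^2 - 2*y - 24) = (y + 4)^2*(y^2 + y - 6) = (y - 2)*(y + 4)^2*(y + 3)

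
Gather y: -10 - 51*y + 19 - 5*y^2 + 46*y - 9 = -5*y^2 - 5*y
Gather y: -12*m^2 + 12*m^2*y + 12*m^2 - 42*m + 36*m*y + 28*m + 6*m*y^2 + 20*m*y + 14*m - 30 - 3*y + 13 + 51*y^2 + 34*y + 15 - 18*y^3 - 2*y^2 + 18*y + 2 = -18*y^3 + y^2*(6*m + 49) + y*(12*m^2 + 56*m + 49)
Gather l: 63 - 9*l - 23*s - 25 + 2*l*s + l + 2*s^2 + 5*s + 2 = l*(2*s - 8) + 2*s^2 - 18*s + 40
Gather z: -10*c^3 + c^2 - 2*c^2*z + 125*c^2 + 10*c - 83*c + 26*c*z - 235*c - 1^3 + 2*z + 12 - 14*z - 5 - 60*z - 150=-10*c^3 + 126*c^2 - 308*c + z*(-2*c^2 + 26*c - 72) - 144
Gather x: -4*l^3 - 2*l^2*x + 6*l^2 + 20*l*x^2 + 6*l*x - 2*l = -4*l^3 + 6*l^2 + 20*l*x^2 - 2*l + x*(-2*l^2 + 6*l)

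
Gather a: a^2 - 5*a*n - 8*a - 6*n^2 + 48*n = a^2 + a*(-5*n - 8) - 6*n^2 + 48*n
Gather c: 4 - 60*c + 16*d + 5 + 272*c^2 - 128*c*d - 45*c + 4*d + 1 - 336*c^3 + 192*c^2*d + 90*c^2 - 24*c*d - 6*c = -336*c^3 + c^2*(192*d + 362) + c*(-152*d - 111) + 20*d + 10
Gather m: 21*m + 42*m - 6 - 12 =63*m - 18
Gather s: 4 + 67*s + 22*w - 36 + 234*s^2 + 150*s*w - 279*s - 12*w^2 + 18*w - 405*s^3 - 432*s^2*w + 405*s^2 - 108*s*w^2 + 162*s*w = -405*s^3 + s^2*(639 - 432*w) + s*(-108*w^2 + 312*w - 212) - 12*w^2 + 40*w - 32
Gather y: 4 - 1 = 3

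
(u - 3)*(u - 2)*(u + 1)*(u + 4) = u^4 - 15*u^2 + 10*u + 24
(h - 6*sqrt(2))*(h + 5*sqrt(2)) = h^2 - sqrt(2)*h - 60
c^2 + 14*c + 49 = (c + 7)^2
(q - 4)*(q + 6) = q^2 + 2*q - 24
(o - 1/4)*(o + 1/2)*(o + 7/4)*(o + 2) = o^4 + 4*o^3 + 69*o^2/16 + 13*o/32 - 7/16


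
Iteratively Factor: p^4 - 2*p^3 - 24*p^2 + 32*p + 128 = (p + 2)*(p^3 - 4*p^2 - 16*p + 64) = (p - 4)*(p + 2)*(p^2 - 16) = (p - 4)*(p + 2)*(p + 4)*(p - 4)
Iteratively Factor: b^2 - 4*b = (b)*(b - 4)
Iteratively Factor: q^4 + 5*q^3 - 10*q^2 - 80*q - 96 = (q + 3)*(q^3 + 2*q^2 - 16*q - 32) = (q + 3)*(q + 4)*(q^2 - 2*q - 8) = (q + 2)*(q + 3)*(q + 4)*(q - 4)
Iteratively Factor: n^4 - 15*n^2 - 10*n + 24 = (n - 4)*(n^3 + 4*n^2 + n - 6) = (n - 4)*(n - 1)*(n^2 + 5*n + 6) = (n - 4)*(n - 1)*(n + 3)*(n + 2)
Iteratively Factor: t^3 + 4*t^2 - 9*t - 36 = (t - 3)*(t^2 + 7*t + 12) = (t - 3)*(t + 4)*(t + 3)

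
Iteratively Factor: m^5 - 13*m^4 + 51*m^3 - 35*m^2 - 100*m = (m)*(m^4 - 13*m^3 + 51*m^2 - 35*m - 100) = m*(m - 4)*(m^3 - 9*m^2 + 15*m + 25) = m*(m - 4)*(m + 1)*(m^2 - 10*m + 25) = m*(m - 5)*(m - 4)*(m + 1)*(m - 5)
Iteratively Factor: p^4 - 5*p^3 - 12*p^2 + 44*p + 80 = (p - 5)*(p^3 - 12*p - 16) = (p - 5)*(p - 4)*(p^2 + 4*p + 4) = (p - 5)*(p - 4)*(p + 2)*(p + 2)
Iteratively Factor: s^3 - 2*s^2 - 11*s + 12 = (s - 1)*(s^2 - s - 12) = (s - 4)*(s - 1)*(s + 3)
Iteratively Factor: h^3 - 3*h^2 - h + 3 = (h - 1)*(h^2 - 2*h - 3) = (h - 1)*(h + 1)*(h - 3)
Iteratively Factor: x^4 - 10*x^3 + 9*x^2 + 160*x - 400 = (x - 5)*(x^3 - 5*x^2 - 16*x + 80) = (x - 5)*(x - 4)*(x^2 - x - 20) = (x - 5)^2*(x - 4)*(x + 4)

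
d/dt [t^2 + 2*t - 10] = 2*t + 2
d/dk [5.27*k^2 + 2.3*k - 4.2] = 10.54*k + 2.3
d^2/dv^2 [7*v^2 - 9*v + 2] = 14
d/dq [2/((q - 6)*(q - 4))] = 4*(5 - q)/(q^4 - 20*q^3 + 148*q^2 - 480*q + 576)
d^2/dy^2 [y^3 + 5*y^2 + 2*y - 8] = 6*y + 10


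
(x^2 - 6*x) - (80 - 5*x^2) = 6*x^2 - 6*x - 80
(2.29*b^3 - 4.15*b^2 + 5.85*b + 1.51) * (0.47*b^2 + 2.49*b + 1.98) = 1.0763*b^5 + 3.7516*b^4 - 3.0498*b^3 + 7.0592*b^2 + 15.3429*b + 2.9898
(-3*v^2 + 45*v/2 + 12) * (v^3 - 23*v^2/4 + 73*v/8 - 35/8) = -3*v^5 + 159*v^4/4 - 579*v^3/4 + 2391*v^2/16 + 177*v/16 - 105/2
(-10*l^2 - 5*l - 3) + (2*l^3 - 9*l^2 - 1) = 2*l^3 - 19*l^2 - 5*l - 4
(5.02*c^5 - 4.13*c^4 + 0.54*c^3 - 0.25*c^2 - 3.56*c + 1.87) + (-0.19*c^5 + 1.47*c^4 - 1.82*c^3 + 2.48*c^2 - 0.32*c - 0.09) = 4.83*c^5 - 2.66*c^4 - 1.28*c^3 + 2.23*c^2 - 3.88*c + 1.78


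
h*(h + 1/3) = h^2 + h/3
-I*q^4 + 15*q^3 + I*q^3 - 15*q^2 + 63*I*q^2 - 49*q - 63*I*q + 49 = (q + I)*(q + 7*I)^2*(-I*q + I)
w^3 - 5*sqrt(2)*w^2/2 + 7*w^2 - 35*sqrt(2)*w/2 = w*(w + 7)*(w - 5*sqrt(2)/2)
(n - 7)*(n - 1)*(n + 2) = n^3 - 6*n^2 - 9*n + 14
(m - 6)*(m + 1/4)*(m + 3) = m^3 - 11*m^2/4 - 75*m/4 - 9/2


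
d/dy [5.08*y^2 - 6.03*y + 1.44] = 10.16*y - 6.03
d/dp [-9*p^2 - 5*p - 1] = -18*p - 5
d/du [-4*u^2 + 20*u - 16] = 20 - 8*u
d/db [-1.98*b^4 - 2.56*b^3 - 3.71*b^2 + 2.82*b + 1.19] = -7.92*b^3 - 7.68*b^2 - 7.42*b + 2.82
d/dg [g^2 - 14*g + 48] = 2*g - 14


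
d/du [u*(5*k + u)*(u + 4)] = 10*k*u + 20*k + 3*u^2 + 8*u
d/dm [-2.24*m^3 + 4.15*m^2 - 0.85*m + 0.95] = -6.72*m^2 + 8.3*m - 0.85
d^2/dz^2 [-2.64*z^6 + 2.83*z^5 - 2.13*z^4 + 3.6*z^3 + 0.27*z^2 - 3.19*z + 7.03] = -79.2*z^4 + 56.6*z^3 - 25.56*z^2 + 21.6*z + 0.54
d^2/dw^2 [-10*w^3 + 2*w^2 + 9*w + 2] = 4 - 60*w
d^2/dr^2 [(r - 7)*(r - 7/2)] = 2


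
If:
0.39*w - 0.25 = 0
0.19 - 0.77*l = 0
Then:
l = 0.25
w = 0.64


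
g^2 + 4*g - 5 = (g - 1)*(g + 5)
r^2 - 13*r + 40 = (r - 8)*(r - 5)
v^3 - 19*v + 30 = (v - 3)*(v - 2)*(v + 5)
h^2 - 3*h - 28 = (h - 7)*(h + 4)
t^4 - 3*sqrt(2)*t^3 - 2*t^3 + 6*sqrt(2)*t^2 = t^2*(t - 2)*(t - 3*sqrt(2))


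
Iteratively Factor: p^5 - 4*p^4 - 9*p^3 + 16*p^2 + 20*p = (p - 2)*(p^4 - 2*p^3 - 13*p^2 - 10*p) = (p - 5)*(p - 2)*(p^3 + 3*p^2 + 2*p) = p*(p - 5)*(p - 2)*(p^2 + 3*p + 2) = p*(p - 5)*(p - 2)*(p + 2)*(p + 1)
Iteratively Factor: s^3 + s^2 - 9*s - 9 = (s + 1)*(s^2 - 9) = (s - 3)*(s + 1)*(s + 3)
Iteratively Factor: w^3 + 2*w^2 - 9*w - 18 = (w + 2)*(w^2 - 9) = (w - 3)*(w + 2)*(w + 3)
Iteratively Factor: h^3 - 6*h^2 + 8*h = (h - 4)*(h^2 - 2*h) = (h - 4)*(h - 2)*(h)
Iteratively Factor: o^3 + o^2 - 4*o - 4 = (o + 2)*(o^2 - o - 2) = (o - 2)*(o + 2)*(o + 1)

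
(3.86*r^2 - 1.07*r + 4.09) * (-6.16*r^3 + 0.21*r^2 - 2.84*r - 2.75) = -23.7776*r^5 + 7.4018*r^4 - 36.3815*r^3 - 6.7173*r^2 - 8.6731*r - 11.2475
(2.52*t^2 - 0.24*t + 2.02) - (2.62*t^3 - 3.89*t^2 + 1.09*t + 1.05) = -2.62*t^3 + 6.41*t^2 - 1.33*t + 0.97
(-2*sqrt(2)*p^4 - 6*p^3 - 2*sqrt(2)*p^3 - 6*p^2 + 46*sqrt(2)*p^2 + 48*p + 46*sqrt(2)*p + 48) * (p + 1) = -2*sqrt(2)*p^5 - 6*p^4 - 4*sqrt(2)*p^4 - 12*p^3 + 44*sqrt(2)*p^3 + 42*p^2 + 92*sqrt(2)*p^2 + 46*sqrt(2)*p + 96*p + 48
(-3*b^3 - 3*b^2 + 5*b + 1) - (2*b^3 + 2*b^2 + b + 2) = -5*b^3 - 5*b^2 + 4*b - 1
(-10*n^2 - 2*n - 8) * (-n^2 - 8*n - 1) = 10*n^4 + 82*n^3 + 34*n^2 + 66*n + 8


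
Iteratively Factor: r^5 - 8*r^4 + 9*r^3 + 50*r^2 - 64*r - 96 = (r + 1)*(r^4 - 9*r^3 + 18*r^2 + 32*r - 96) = (r - 4)*(r + 1)*(r^3 - 5*r^2 - 2*r + 24) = (r - 4)*(r + 1)*(r + 2)*(r^2 - 7*r + 12) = (r - 4)^2*(r + 1)*(r + 2)*(r - 3)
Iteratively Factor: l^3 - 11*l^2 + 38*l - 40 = (l - 5)*(l^2 - 6*l + 8) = (l - 5)*(l - 4)*(l - 2)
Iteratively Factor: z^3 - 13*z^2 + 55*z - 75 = (z - 5)*(z^2 - 8*z + 15) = (z - 5)^2*(z - 3)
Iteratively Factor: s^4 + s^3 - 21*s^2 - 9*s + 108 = (s + 4)*(s^3 - 3*s^2 - 9*s + 27) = (s + 3)*(s + 4)*(s^2 - 6*s + 9) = (s - 3)*(s + 3)*(s + 4)*(s - 3)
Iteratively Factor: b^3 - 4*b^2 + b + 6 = (b - 2)*(b^2 - 2*b - 3) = (b - 2)*(b + 1)*(b - 3)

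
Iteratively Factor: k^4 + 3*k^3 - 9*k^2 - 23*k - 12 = (k - 3)*(k^3 + 6*k^2 + 9*k + 4) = (k - 3)*(k + 1)*(k^2 + 5*k + 4) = (k - 3)*(k + 1)^2*(k + 4)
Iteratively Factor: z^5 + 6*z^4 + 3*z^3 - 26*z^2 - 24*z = (z + 4)*(z^4 + 2*z^3 - 5*z^2 - 6*z) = (z + 3)*(z + 4)*(z^3 - z^2 - 2*z) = (z - 2)*(z + 3)*(z + 4)*(z^2 + z) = z*(z - 2)*(z + 3)*(z + 4)*(z + 1)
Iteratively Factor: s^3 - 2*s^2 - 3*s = (s)*(s^2 - 2*s - 3) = s*(s + 1)*(s - 3)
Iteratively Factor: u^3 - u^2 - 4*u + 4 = (u - 1)*(u^2 - 4) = (u - 1)*(u + 2)*(u - 2)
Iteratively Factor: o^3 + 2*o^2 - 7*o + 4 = (o - 1)*(o^2 + 3*o - 4) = (o - 1)^2*(o + 4)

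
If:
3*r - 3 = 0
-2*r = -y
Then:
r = 1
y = 2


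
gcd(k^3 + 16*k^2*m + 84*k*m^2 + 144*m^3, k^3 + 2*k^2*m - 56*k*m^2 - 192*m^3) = k^2 + 10*k*m + 24*m^2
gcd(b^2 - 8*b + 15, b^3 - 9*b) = b - 3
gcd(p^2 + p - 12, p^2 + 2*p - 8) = p + 4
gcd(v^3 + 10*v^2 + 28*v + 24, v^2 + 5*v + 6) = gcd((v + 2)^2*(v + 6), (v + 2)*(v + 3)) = v + 2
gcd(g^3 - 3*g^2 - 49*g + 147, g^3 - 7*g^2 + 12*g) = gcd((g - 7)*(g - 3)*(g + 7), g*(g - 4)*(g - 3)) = g - 3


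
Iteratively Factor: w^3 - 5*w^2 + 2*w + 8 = (w - 2)*(w^2 - 3*w - 4) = (w - 2)*(w + 1)*(w - 4)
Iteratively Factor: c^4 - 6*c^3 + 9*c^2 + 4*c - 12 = (c - 2)*(c^3 - 4*c^2 + c + 6) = (c - 3)*(c - 2)*(c^2 - c - 2) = (c - 3)*(c - 2)^2*(c + 1)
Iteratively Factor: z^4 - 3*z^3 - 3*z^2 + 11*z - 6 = (z - 1)*(z^3 - 2*z^2 - 5*z + 6) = (z - 1)^2*(z^2 - z - 6) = (z - 3)*(z - 1)^2*(z + 2)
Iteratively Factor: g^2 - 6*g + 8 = (g - 4)*(g - 2)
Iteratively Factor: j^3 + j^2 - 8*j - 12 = (j + 2)*(j^2 - j - 6) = (j + 2)^2*(j - 3)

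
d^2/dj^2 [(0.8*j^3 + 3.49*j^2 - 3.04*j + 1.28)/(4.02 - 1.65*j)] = (-4.356*j^3 + 31.8384*j^2 - 77.56992*j - 79.440552)/(4.492125*j^3 - 32.83335*j^2 + 79.99398*j - 64.964808)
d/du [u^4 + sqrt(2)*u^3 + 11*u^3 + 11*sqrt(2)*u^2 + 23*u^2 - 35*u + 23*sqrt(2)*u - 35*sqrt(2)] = 4*u^3 + 3*sqrt(2)*u^2 + 33*u^2 + 22*sqrt(2)*u + 46*u - 35 + 23*sqrt(2)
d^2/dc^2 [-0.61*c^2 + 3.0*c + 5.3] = -1.22000000000000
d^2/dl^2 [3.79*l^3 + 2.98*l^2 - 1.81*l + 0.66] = 22.74*l + 5.96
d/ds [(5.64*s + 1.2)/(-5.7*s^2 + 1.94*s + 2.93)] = (32.148*s^2 + 13.68*s + 14.1972)/(32.49*s^4 - 22.116*s^3 - 29.6384*s^2 + 11.3684*s + 8.5849)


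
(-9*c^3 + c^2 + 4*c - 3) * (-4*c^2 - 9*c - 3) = 36*c^5 + 77*c^4 + 2*c^3 - 27*c^2 + 15*c + 9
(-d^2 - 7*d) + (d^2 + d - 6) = -6*d - 6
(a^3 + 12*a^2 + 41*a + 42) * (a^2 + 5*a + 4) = a^5 + 17*a^4 + 105*a^3 + 295*a^2 + 374*a + 168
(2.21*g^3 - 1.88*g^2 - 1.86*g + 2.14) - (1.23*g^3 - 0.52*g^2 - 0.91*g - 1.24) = 0.98*g^3 - 1.36*g^2 - 0.95*g + 3.38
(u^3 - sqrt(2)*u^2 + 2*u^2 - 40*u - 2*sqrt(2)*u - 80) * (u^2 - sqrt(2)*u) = u^5 - 2*sqrt(2)*u^4 + 2*u^4 - 38*u^3 - 4*sqrt(2)*u^3 - 76*u^2 + 40*sqrt(2)*u^2 + 80*sqrt(2)*u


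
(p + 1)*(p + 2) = p^2 + 3*p + 2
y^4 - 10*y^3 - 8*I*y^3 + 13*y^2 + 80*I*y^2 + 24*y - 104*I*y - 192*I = (y - 8)*(y - 3)*(y + 1)*(y - 8*I)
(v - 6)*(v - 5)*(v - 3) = v^3 - 14*v^2 + 63*v - 90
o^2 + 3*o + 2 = (o + 1)*(o + 2)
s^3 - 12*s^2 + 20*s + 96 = (s - 8)*(s - 6)*(s + 2)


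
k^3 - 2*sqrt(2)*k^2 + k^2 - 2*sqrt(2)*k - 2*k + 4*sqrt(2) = (k - 1)*(k + 2)*(k - 2*sqrt(2))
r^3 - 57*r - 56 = (r - 8)*(r + 1)*(r + 7)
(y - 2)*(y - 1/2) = y^2 - 5*y/2 + 1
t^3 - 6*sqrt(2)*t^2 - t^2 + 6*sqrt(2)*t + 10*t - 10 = (t - 1)*(t - 5*sqrt(2))*(t - sqrt(2))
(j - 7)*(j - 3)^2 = j^3 - 13*j^2 + 51*j - 63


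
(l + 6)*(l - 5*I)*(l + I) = l^3 + 6*l^2 - 4*I*l^2 + 5*l - 24*I*l + 30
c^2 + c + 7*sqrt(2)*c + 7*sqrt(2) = (c + 1)*(c + 7*sqrt(2))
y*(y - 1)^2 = y^3 - 2*y^2 + y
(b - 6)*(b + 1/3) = b^2 - 17*b/3 - 2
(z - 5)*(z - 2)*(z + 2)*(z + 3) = z^4 - 2*z^3 - 19*z^2 + 8*z + 60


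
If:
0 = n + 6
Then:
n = -6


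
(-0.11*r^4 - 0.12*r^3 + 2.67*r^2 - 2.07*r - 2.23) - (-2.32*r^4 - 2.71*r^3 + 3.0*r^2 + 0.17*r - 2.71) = 2.21*r^4 + 2.59*r^3 - 0.33*r^2 - 2.24*r + 0.48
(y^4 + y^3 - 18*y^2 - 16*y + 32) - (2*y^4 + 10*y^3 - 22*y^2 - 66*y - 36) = -y^4 - 9*y^3 + 4*y^2 + 50*y + 68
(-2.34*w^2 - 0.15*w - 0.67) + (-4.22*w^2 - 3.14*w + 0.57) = -6.56*w^2 - 3.29*w - 0.1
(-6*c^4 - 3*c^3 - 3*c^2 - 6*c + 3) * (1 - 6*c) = 36*c^5 + 12*c^4 + 15*c^3 + 33*c^2 - 24*c + 3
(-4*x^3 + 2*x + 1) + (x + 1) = -4*x^3 + 3*x + 2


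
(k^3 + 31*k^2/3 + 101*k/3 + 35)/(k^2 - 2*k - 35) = (k^2 + 16*k/3 + 7)/(k - 7)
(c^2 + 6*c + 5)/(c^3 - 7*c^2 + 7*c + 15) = (c + 5)/(c^2 - 8*c + 15)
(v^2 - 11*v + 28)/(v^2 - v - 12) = (v - 7)/(v + 3)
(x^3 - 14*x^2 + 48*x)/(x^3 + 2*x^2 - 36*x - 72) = x*(x - 8)/(x^2 + 8*x + 12)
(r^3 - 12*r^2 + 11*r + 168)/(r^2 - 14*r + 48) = (r^2 - 4*r - 21)/(r - 6)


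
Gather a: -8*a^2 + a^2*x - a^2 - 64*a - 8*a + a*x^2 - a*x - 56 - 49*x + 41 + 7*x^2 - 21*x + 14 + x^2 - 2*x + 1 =a^2*(x - 9) + a*(x^2 - x - 72) + 8*x^2 - 72*x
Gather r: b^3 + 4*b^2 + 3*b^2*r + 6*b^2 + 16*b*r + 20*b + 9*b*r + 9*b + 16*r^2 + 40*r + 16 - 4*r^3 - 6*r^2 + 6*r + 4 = b^3 + 10*b^2 + 29*b - 4*r^3 + 10*r^2 + r*(3*b^2 + 25*b + 46) + 20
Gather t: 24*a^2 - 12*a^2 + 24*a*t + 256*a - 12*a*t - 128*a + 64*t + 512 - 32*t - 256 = 12*a^2 + 128*a + t*(12*a + 32) + 256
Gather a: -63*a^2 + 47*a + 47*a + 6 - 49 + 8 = -63*a^2 + 94*a - 35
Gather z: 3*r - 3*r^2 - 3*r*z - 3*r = -3*r^2 - 3*r*z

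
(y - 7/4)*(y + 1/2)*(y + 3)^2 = y^4 + 19*y^3/4 + 5*y^2/8 - 33*y/2 - 63/8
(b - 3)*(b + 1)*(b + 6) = b^3 + 4*b^2 - 15*b - 18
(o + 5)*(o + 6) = o^2 + 11*o + 30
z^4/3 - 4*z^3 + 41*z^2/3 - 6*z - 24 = (z/3 + 1/3)*(z - 6)*(z - 4)*(z - 3)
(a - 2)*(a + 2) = a^2 - 4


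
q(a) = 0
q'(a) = 0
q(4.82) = 0.00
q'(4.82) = 0.00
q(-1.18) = 0.00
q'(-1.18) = 0.00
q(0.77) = 0.00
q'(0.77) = 0.00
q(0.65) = 0.00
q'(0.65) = 0.00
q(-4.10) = 0.00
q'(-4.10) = 0.00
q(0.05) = 0.00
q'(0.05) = 0.00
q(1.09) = 0.00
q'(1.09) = 0.00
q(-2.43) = 0.00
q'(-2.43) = 0.00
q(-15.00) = 0.00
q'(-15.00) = 0.00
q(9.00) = 0.00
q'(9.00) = 0.00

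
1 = 1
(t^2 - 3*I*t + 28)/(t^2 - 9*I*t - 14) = (t + 4*I)/(t - 2*I)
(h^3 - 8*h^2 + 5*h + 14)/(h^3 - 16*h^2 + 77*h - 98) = (h + 1)/(h - 7)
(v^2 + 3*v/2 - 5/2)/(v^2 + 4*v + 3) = (2*v^2 + 3*v - 5)/(2*(v^2 + 4*v + 3))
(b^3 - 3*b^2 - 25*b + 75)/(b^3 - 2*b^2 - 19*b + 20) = (b^2 + 2*b - 15)/(b^2 + 3*b - 4)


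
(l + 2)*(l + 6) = l^2 + 8*l + 12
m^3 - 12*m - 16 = (m - 4)*(m + 2)^2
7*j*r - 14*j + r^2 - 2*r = (7*j + r)*(r - 2)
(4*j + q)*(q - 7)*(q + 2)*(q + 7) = 4*j*q^3 + 8*j*q^2 - 196*j*q - 392*j + q^4 + 2*q^3 - 49*q^2 - 98*q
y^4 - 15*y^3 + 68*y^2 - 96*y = y*(y - 8)*(y - 4)*(y - 3)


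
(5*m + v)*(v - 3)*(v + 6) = 5*m*v^2 + 15*m*v - 90*m + v^3 + 3*v^2 - 18*v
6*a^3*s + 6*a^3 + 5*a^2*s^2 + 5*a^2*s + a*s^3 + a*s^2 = (2*a + s)*(3*a + s)*(a*s + a)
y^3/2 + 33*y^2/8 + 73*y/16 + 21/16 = (y/2 + 1/4)*(y + 3/4)*(y + 7)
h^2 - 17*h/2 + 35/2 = (h - 5)*(h - 7/2)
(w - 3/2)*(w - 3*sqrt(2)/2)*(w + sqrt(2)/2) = w^3 - 3*w^2/2 - sqrt(2)*w^2 - 3*w/2 + 3*sqrt(2)*w/2 + 9/4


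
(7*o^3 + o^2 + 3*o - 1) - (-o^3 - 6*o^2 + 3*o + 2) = 8*o^3 + 7*o^2 - 3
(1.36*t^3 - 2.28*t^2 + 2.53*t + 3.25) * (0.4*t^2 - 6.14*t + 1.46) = 0.544*t^5 - 9.2624*t^4 + 16.9968*t^3 - 17.563*t^2 - 16.2612*t + 4.745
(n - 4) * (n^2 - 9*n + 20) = n^3 - 13*n^2 + 56*n - 80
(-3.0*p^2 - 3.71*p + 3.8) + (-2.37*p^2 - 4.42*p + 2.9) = -5.37*p^2 - 8.13*p + 6.7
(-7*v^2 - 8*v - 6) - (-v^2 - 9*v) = -6*v^2 + v - 6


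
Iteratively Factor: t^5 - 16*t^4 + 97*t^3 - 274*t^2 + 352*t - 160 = (t - 4)*(t^4 - 12*t^3 + 49*t^2 - 78*t + 40) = (t - 4)*(t - 1)*(t^3 - 11*t^2 + 38*t - 40) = (t - 4)*(t - 2)*(t - 1)*(t^2 - 9*t + 20) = (t - 4)^2*(t - 2)*(t - 1)*(t - 5)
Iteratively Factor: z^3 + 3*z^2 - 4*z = (z + 4)*(z^2 - z) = (z - 1)*(z + 4)*(z)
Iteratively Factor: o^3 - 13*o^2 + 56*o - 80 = (o - 5)*(o^2 - 8*o + 16) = (o - 5)*(o - 4)*(o - 4)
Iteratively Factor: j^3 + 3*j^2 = (j)*(j^2 + 3*j) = j*(j + 3)*(j)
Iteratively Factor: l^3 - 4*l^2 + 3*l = (l - 1)*(l^2 - 3*l) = (l - 3)*(l - 1)*(l)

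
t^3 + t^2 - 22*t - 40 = (t - 5)*(t + 2)*(t + 4)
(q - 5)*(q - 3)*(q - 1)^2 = q^4 - 10*q^3 + 32*q^2 - 38*q + 15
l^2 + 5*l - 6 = (l - 1)*(l + 6)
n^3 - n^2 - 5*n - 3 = (n - 3)*(n + 1)^2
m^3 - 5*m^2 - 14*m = m*(m - 7)*(m + 2)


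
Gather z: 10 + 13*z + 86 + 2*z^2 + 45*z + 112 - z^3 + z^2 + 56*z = -z^3 + 3*z^2 + 114*z + 208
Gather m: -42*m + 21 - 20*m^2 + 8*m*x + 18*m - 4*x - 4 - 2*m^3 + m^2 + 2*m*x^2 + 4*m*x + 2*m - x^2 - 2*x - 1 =-2*m^3 - 19*m^2 + m*(2*x^2 + 12*x - 22) - x^2 - 6*x + 16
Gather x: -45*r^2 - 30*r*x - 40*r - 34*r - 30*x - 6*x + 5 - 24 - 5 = -45*r^2 - 74*r + x*(-30*r - 36) - 24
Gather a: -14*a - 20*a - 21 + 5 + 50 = 34 - 34*a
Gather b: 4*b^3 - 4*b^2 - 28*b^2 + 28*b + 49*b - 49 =4*b^3 - 32*b^2 + 77*b - 49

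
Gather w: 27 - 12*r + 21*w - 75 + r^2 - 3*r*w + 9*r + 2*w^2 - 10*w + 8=r^2 - 3*r + 2*w^2 + w*(11 - 3*r) - 40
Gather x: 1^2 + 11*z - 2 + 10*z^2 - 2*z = 10*z^2 + 9*z - 1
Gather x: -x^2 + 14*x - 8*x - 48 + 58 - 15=-x^2 + 6*x - 5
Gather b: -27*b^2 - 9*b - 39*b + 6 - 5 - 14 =-27*b^2 - 48*b - 13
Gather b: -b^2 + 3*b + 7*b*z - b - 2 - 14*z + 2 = -b^2 + b*(7*z + 2) - 14*z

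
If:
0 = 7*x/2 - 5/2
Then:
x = 5/7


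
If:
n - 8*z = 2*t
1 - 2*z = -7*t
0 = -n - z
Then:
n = -2/67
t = -9/67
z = 2/67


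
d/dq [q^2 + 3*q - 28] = 2*q + 3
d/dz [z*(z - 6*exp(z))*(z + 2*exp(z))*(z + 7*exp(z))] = 3*z^3*exp(z) + 4*z^3 - 80*z^2*exp(2*z) + 9*z^2*exp(z) - 252*z*exp(3*z) - 80*z*exp(2*z) - 84*exp(3*z)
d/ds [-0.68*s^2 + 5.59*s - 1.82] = 5.59 - 1.36*s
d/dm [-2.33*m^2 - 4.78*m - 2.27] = -4.66*m - 4.78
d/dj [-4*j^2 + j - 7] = 1 - 8*j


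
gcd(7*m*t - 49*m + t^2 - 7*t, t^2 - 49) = t - 7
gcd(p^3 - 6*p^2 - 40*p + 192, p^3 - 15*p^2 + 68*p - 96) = p^2 - 12*p + 32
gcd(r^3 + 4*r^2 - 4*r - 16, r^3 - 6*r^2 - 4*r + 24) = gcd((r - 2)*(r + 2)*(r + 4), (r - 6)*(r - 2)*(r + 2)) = r^2 - 4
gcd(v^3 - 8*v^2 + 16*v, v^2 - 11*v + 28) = v - 4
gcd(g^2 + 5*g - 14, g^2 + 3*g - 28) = g + 7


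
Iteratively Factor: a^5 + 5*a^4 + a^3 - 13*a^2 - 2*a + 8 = (a + 2)*(a^4 + 3*a^3 - 5*a^2 - 3*a + 4) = (a + 2)*(a + 4)*(a^3 - a^2 - a + 1) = (a - 1)*(a + 2)*(a + 4)*(a^2 - 1) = (a - 1)^2*(a + 2)*(a + 4)*(a + 1)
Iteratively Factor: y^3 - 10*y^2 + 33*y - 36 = (y - 4)*(y^2 - 6*y + 9) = (y - 4)*(y - 3)*(y - 3)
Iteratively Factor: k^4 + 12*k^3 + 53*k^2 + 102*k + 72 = (k + 3)*(k^3 + 9*k^2 + 26*k + 24) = (k + 2)*(k + 3)*(k^2 + 7*k + 12) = (k + 2)*(k + 3)*(k + 4)*(k + 3)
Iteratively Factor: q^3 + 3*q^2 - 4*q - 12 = (q + 2)*(q^2 + q - 6) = (q + 2)*(q + 3)*(q - 2)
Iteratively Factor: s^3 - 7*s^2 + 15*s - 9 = (s - 1)*(s^2 - 6*s + 9) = (s - 3)*(s - 1)*(s - 3)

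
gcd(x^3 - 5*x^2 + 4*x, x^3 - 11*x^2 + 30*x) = x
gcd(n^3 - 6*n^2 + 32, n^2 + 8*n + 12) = n + 2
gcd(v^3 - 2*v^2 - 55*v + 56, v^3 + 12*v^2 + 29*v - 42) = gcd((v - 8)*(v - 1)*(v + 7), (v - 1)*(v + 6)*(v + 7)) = v^2 + 6*v - 7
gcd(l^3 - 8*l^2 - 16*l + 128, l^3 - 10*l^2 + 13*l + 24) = l - 8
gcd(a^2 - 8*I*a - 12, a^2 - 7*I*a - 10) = a - 2*I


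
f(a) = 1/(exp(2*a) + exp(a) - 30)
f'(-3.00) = 0.00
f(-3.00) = -0.03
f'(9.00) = 0.00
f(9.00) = 0.00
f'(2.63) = -0.01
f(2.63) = 0.01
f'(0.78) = -0.02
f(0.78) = -0.04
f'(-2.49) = -0.00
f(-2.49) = -0.03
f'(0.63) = -0.01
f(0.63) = -0.04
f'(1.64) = -19.46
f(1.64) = 0.58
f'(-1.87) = -0.00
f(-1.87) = -0.03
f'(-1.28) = -0.00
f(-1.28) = -0.03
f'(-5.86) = -0.00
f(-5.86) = -0.03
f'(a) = (-2*exp(2*a) - exp(a))/(exp(2*a) + exp(a) - 30)^2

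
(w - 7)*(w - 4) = w^2 - 11*w + 28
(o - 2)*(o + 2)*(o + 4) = o^3 + 4*o^2 - 4*o - 16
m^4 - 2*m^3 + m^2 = m^2*(m - 1)^2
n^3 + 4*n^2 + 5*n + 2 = (n + 1)^2*(n + 2)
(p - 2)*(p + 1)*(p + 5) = p^3 + 4*p^2 - 7*p - 10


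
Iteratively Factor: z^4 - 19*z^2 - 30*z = (z + 2)*(z^3 - 2*z^2 - 15*z) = z*(z + 2)*(z^2 - 2*z - 15) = z*(z + 2)*(z + 3)*(z - 5)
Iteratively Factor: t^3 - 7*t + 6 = (t + 3)*(t^2 - 3*t + 2) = (t - 1)*(t + 3)*(t - 2)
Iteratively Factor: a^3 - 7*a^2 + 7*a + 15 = (a - 5)*(a^2 - 2*a - 3) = (a - 5)*(a + 1)*(a - 3)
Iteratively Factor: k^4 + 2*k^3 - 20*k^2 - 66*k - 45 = (k + 3)*(k^3 - k^2 - 17*k - 15) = (k - 5)*(k + 3)*(k^2 + 4*k + 3) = (k - 5)*(k + 1)*(k + 3)*(k + 3)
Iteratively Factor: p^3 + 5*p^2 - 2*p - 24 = (p + 3)*(p^2 + 2*p - 8) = (p - 2)*(p + 3)*(p + 4)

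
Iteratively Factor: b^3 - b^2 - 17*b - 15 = (b + 1)*(b^2 - 2*b - 15) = (b - 5)*(b + 1)*(b + 3)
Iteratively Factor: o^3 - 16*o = (o + 4)*(o^2 - 4*o) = o*(o + 4)*(o - 4)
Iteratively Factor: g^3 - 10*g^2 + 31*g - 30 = (g - 2)*(g^2 - 8*g + 15) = (g - 3)*(g - 2)*(g - 5)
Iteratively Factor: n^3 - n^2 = (n)*(n^2 - n) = n^2*(n - 1)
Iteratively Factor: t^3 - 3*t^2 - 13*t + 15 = (t - 5)*(t^2 + 2*t - 3) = (t - 5)*(t + 3)*(t - 1)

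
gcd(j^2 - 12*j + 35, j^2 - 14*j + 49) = j - 7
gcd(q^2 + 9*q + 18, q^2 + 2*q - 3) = q + 3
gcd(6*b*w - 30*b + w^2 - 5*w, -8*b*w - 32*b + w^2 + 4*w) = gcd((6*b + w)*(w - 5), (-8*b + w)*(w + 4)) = 1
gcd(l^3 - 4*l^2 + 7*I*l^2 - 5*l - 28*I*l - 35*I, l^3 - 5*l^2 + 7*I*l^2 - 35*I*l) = l^2 + l*(-5 + 7*I) - 35*I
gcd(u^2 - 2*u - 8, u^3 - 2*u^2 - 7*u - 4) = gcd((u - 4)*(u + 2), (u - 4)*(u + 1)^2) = u - 4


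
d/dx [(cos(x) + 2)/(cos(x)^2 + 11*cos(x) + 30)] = (cos(x)^2 + 4*cos(x) - 8)*sin(x)/(cos(x)^2 + 11*cos(x) + 30)^2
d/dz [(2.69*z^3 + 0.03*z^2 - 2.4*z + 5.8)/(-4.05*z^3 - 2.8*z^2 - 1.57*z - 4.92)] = (-7.105427357601e-15*z^5 - 7.4105*z^4 - 27.8866*z^3 + 23.9985*z^2 + 32.1848*z + 20.914)/(16.4025*z^6 + 22.68*z^5 + 20.557*z^4 + 48.644*z^3 + 30.0169*z^2 + 15.4488*z + 24.2064)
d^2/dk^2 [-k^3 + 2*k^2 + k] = 4 - 6*k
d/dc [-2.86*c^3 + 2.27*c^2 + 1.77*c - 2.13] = -8.58*c^2 + 4.54*c + 1.77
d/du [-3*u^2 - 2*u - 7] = -6*u - 2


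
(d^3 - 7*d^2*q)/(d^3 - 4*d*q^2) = d*(d - 7*q)/(d^2 - 4*q^2)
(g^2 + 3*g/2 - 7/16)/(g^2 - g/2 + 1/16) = (4*g + 7)/(4*g - 1)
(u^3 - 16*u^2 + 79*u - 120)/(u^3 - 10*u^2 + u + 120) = (u - 3)/(u + 3)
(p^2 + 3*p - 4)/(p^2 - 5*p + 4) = (p + 4)/(p - 4)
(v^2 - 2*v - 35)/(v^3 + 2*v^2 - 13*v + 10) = (v - 7)/(v^2 - 3*v + 2)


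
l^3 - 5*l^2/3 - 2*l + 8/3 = (l - 2)*(l - 1)*(l + 4/3)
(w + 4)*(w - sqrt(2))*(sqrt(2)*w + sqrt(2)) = sqrt(2)*w^3 - 2*w^2 + 5*sqrt(2)*w^2 - 10*w + 4*sqrt(2)*w - 8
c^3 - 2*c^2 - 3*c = c*(c - 3)*(c + 1)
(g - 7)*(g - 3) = g^2 - 10*g + 21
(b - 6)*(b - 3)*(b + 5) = b^3 - 4*b^2 - 27*b + 90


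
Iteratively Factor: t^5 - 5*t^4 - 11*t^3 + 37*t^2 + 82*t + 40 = (t + 1)*(t^4 - 6*t^3 - 5*t^2 + 42*t + 40) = (t - 5)*(t + 1)*(t^3 - t^2 - 10*t - 8) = (t - 5)*(t - 4)*(t + 1)*(t^2 + 3*t + 2) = (t - 5)*(t - 4)*(t + 1)^2*(t + 2)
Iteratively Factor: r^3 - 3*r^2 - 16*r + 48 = (r - 3)*(r^2 - 16) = (r - 4)*(r - 3)*(r + 4)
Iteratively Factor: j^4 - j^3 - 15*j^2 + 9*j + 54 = (j - 3)*(j^3 + 2*j^2 - 9*j - 18) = (j - 3)*(j + 3)*(j^2 - j - 6) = (j - 3)^2*(j + 3)*(j + 2)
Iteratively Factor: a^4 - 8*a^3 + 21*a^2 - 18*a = (a - 2)*(a^3 - 6*a^2 + 9*a) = (a - 3)*(a - 2)*(a^2 - 3*a) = (a - 3)^2*(a - 2)*(a)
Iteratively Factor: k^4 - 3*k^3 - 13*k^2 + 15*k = (k + 3)*(k^3 - 6*k^2 + 5*k) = k*(k + 3)*(k^2 - 6*k + 5) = k*(k - 5)*(k + 3)*(k - 1)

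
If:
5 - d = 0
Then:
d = 5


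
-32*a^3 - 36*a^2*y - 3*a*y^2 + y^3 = (-8*a + y)*(a + y)*(4*a + y)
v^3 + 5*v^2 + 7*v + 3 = (v + 1)^2*(v + 3)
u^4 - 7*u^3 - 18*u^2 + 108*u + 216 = (u - 6)^2*(u + 2)*(u + 3)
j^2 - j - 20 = (j - 5)*(j + 4)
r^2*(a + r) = a*r^2 + r^3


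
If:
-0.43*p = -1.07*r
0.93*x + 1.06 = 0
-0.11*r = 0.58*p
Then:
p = 0.00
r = 0.00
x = -1.14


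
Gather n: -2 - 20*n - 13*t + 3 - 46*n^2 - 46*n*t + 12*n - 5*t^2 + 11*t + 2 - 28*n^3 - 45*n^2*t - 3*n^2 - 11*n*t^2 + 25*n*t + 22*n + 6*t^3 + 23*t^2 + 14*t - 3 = -28*n^3 + n^2*(-45*t - 49) + n*(-11*t^2 - 21*t + 14) + 6*t^3 + 18*t^2 + 12*t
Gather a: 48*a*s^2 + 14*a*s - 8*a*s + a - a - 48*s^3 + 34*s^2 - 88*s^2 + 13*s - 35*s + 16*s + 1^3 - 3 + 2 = a*(48*s^2 + 6*s) - 48*s^3 - 54*s^2 - 6*s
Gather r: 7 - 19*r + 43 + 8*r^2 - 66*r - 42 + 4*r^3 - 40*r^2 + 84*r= 4*r^3 - 32*r^2 - r + 8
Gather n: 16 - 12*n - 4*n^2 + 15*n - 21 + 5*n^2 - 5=n^2 + 3*n - 10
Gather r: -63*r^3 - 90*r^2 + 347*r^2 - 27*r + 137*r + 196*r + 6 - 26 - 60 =-63*r^3 + 257*r^2 + 306*r - 80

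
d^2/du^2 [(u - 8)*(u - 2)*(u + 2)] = 6*u - 16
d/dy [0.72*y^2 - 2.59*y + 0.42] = 1.44*y - 2.59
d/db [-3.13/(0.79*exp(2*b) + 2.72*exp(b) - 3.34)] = (4.9454*exp(b) + 8.5136)*exp(b)/(0.79*exp(2*b) + 2.72*exp(b) - 3.34)^2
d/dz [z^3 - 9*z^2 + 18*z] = 3*z^2 - 18*z + 18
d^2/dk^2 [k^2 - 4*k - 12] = 2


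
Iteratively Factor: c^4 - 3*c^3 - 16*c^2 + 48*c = (c)*(c^3 - 3*c^2 - 16*c + 48) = c*(c - 4)*(c^2 + c - 12) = c*(c - 4)*(c + 4)*(c - 3)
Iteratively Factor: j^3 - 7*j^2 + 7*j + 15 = (j - 3)*(j^2 - 4*j - 5) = (j - 3)*(j + 1)*(j - 5)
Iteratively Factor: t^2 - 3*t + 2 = (t - 2)*(t - 1)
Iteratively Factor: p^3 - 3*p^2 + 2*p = (p - 1)*(p^2 - 2*p) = (p - 2)*(p - 1)*(p)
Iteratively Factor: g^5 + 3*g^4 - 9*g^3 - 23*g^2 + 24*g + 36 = (g + 3)*(g^4 - 9*g^2 + 4*g + 12) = (g - 2)*(g + 3)*(g^3 + 2*g^2 - 5*g - 6) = (g - 2)^2*(g + 3)*(g^2 + 4*g + 3) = (g - 2)^2*(g + 3)^2*(g + 1)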